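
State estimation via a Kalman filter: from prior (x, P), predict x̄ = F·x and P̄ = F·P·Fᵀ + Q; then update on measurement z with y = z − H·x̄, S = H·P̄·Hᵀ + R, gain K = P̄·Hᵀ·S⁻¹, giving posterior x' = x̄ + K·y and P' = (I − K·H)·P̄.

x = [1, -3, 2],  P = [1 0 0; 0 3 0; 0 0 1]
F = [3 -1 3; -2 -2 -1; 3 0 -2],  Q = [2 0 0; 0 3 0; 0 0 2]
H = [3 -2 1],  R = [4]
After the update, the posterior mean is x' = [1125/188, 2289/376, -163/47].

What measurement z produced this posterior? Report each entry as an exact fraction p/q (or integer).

x̄ = F·x = [12, 2, -1]
P̄ = F·P·Fᵀ + Q = [23 -3 3; -3 20 -4; 3 -4 15]
S = H·P̄·Hᵀ + R = [376]
K = P̄·Hᵀ·S⁻¹ = [39/188; -53/376; 4/47]
x' − x̄ = [-1131/188, 1537/376, -116/47] = K·y
y = (KᵀK)⁻¹·Kᵀ·(x' − x̄) = [-29]
z = y + H·x̄ = [-29] + [31] = [2]

z = [2]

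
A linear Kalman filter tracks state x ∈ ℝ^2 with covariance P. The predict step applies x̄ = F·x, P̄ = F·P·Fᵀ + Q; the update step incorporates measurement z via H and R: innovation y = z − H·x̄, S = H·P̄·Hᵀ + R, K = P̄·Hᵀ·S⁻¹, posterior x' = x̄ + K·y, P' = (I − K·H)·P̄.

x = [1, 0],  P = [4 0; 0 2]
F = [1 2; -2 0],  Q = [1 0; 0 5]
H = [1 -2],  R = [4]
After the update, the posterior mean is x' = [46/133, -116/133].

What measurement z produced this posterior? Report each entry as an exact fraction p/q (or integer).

z = [2]

x̄ = F·x = [1, -2]
P̄ = F·P·Fᵀ + Q = [13 -8; -8 21]
S = H·P̄·Hᵀ + R = [133]
K = P̄·Hᵀ·S⁻¹ = [29/133; -50/133]
x' − x̄ = [-87/133, 150/133] = K·y
y = (KᵀK)⁻¹·Kᵀ·(x' − x̄) = [-3]
z = y + H·x̄ = [-3] + [5] = [2]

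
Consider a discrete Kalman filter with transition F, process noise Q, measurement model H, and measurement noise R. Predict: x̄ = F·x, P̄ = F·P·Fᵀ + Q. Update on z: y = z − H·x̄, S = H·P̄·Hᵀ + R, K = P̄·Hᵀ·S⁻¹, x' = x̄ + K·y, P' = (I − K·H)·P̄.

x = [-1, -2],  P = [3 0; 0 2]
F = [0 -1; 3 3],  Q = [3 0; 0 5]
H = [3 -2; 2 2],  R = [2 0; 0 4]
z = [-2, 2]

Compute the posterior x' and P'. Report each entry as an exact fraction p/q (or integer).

x̄ = F·x = [2, -9]
P̄ = F·P·Fᵀ + Q = [5 -6; -6 50]
y = z − H·x̄ = [-26, 16]
S = H·P̄·Hᵀ + R = [319 -182; -182 176]
K = P̄·Hᵀ·S⁻¹ = [1097/5755 1069/5755; -1188/5755 1649/5755]
x' = x̄ + K·y = [92/5755, 5477/5755]
P' = (I − K·H)·P̄ = [1294/5755 844/5755; 844/5755 2454/5755]

x' = [92/5755, 5477/5755]
P' = [1294/5755 844/5755; 844/5755 2454/5755]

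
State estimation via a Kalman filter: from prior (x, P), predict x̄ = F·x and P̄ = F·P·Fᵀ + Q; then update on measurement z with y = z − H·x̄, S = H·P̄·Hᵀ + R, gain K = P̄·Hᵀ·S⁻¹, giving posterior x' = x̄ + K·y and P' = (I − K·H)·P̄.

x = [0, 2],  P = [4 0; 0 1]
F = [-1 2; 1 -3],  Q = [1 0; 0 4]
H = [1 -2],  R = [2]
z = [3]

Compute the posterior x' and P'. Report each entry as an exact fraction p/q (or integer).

x̄ = F·x = [4, -6]
P̄ = F·P·Fᵀ + Q = [9 -10; -10 17]
y = z − H·x̄ = [-13]
S = H·P̄·Hᵀ + R = [119]
K = P̄·Hᵀ·S⁻¹ = [29/119; -44/119]
x' = x̄ + K·y = [99/119, -142/119]
P' = (I − K·H)·P̄ = [230/119 86/119; 86/119 87/119]

x' = [99/119, -142/119]
P' = [230/119 86/119; 86/119 87/119]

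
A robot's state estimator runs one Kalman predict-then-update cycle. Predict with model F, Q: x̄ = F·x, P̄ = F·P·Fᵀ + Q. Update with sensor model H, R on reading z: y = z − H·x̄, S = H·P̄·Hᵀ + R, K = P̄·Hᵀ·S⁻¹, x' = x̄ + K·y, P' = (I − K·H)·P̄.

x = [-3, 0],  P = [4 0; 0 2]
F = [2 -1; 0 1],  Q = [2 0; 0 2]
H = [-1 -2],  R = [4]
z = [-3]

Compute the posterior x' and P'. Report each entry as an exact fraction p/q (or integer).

x̄ = F·x = [-6, 0]
P̄ = F·P·Fᵀ + Q = [20 -2; -2 4]
y = z − H·x̄ = [-9]
S = H·P̄·Hᵀ + R = [32]
K = P̄·Hᵀ·S⁻¹ = [-1/2; -3/16]
x' = x̄ + K·y = [-3/2, 27/16]
P' = (I − K·H)·P̄ = [12 -5; -5 23/8]

x' = [-3/2, 27/16]
P' = [12 -5; -5 23/8]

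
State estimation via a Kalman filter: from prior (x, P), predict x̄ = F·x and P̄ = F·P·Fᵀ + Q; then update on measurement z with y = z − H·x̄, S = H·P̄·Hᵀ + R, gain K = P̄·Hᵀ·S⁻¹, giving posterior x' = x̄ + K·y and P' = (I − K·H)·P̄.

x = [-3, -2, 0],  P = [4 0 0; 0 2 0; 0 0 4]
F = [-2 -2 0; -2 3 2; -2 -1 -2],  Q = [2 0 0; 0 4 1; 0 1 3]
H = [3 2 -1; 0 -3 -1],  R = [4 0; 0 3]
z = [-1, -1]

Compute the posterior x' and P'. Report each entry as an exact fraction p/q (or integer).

x' = [7139/1680, -167893/67200, 92221/11200]
P' = [485/42 -11407/1680 5559/280; -11407/1680 286889/67200 -133233/11200; 5559/280 -133233/11200 201003/5600]

x̄ = F·x = [10, 0, 8]
P̄ = F·P·Fᵀ + Q = [26 4 20; 4 54 -5; 20 -5 37]
y = z − H·x̄ = [-23, 7]
S = H·P̄·Hᵀ + R = [439 -388; -388 496]
K = P̄·Hᵀ·S⁻¹ = [127/420 289/1680; 271/16800 -20423/67200; -87/2800 -769/11200]
x' = x̄ + K·y = [7139/1680, -167893/67200, 92221/11200]
P' = (I − K·H)·P̄ = [485/42 -11407/1680 5559/280; -11407/1680 286889/67200 -133233/11200; 5559/280 -133233/11200 201003/5600]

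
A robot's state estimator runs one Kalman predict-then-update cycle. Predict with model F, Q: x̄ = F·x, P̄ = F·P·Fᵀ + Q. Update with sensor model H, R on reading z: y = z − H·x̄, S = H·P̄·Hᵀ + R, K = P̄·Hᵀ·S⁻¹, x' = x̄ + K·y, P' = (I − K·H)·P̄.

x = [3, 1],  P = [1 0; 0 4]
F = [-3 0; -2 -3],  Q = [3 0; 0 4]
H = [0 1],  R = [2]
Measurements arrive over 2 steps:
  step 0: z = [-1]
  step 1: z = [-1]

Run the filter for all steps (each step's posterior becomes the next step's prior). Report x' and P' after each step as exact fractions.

step 0: x̄ = F·x = [-9, -9]
step 0: P̄ = F·P·Fᵀ + Q = [12 6; 6 44]
step 0: y = z − H·x̄ = [8]
step 0: S = H·P̄·Hᵀ + R = [46]
step 0: K = P̄·Hᵀ·S⁻¹ = [3/23; 22/23]
step 0: x' = x̄ + K·y = [-183/23, -31/23]
step 0: P' = (I − K·H)·P̄ = [258/23 6/23; 6/23 44/23]
step 1: x̄ = F·x = [549/23, 459/23]
step 1: P̄ = F·P·Fᵀ + Q = [2391/23 1602/23; 1602/23 1592/23]
step 1: y = z − H·x̄ = [-482/23]
step 1: S = H·P̄·Hᵀ + R = [1638/23]
step 1: K = P̄·Hᵀ·S⁻¹ = [89/91; 796/819]
step 1: x' = x̄ + K·y = [307/91, -337/819]
step 1: P' = (I − K·H)·P̄ = [3261/91 178/91; 178/91 1592/819]

step 0: x' = [-183/23, -31/23], P' = [258/23 6/23; 6/23 44/23]
step 1: x' = [307/91, -337/819], P' = [3261/91 178/91; 178/91 1592/819]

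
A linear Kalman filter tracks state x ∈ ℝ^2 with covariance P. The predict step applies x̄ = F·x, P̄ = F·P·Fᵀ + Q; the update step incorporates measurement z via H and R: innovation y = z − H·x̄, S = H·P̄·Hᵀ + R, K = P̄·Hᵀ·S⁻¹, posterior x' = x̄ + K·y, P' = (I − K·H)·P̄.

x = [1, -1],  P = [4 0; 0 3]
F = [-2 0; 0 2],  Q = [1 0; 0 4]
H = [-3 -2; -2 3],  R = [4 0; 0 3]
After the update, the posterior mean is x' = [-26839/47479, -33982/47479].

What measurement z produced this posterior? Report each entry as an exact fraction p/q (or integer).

z = [3, -1]

x̄ = F·x = [-2, -2]
P̄ = F·P·Fᵀ + Q = [17 0; 0 16]
S = H·P̄·Hᵀ + R = [221 6; 6 215]
K = P̄·Hᵀ·S⁻¹ = [-10761/47479 -7208/47479; -7168/47479 10800/47479]
x' − x̄ = [68119/47479, 60976/47479] = K·y
y = (KᵀK)⁻¹·Kᵀ·(x' − x̄) = [-7, 1]
z = y + H·x̄ = [-7, 1] + [10, -2] = [3, -1]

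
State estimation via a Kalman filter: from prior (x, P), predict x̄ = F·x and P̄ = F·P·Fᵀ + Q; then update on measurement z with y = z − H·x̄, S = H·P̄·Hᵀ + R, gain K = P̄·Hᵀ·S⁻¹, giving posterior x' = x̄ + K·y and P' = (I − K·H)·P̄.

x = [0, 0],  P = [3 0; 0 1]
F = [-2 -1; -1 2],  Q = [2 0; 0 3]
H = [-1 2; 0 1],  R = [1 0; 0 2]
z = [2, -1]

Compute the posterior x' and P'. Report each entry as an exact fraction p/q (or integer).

x̄ = F·x = [0, 0]
P̄ = F·P·Fᵀ + Q = [15 4; 4 10]
y = z − H·x̄ = [2, -1]
S = H·P̄·Hᵀ + R = [40 16; 16 12]
K = P̄·Hᵀ·S⁻¹ = [-37/56 17/14; 1/7 9/14]
x' = x̄ + K·y = [-71/28, -5/14]
P' = (I − K·H)·P̄ = [309/56 17/7; 17/7 9/7]

x' = [-71/28, -5/14]
P' = [309/56 17/7; 17/7 9/7]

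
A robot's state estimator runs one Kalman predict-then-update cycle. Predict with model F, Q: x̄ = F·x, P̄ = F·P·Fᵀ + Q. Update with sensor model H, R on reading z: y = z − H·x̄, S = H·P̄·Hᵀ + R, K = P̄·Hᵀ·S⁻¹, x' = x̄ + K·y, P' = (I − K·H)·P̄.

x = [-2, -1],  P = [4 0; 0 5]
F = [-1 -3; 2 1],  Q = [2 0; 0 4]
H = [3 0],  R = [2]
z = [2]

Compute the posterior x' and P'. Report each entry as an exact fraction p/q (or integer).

x̄ = F·x = [5, -5]
P̄ = F·P·Fᵀ + Q = [51 -23; -23 25]
y = z − H·x̄ = [-13]
S = H·P̄·Hᵀ + R = [461]
K = P̄·Hᵀ·S⁻¹ = [153/461; -69/461]
x' = x̄ + K·y = [316/461, -1408/461]
P' = (I − K·H)·P̄ = [102/461 -46/461; -46/461 6764/461]

x' = [316/461, -1408/461]
P' = [102/461 -46/461; -46/461 6764/461]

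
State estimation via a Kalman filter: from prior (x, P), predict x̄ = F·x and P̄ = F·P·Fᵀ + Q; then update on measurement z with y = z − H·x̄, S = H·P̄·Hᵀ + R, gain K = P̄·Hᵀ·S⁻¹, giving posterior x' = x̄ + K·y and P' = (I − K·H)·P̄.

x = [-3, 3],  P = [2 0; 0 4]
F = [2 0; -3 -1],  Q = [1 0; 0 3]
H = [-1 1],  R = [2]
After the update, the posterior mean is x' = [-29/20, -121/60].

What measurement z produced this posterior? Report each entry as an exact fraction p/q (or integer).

x̄ = F·x = [-6, 6]
P̄ = F·P·Fᵀ + Q = [9 -12; -12 25]
S = H·P̄·Hᵀ + R = [60]
K = P̄·Hᵀ·S⁻¹ = [-7/20; 37/60]
x' − x̄ = [91/20, -481/60] = K·y
y = (KᵀK)⁻¹·Kᵀ·(x' − x̄) = [-13]
z = y + H·x̄ = [-13] + [12] = [-1]

z = [-1]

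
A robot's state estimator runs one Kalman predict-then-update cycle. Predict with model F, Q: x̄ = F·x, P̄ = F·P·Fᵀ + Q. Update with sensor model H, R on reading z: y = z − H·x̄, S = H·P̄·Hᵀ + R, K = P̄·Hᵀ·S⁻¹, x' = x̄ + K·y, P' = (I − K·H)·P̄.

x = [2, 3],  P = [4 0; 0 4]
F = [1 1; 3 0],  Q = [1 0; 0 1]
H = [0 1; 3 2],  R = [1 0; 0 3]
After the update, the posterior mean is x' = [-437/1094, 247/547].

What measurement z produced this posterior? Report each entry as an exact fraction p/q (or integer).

x̄ = F·x = [5, 6]
P̄ = F·P·Fᵀ + Q = [9 12; 12 37]
S = H·P̄·Hᵀ + R = [38 110; 110 376]
K = P̄·Hᵀ·S⁻¹ = [-549/1094 309/1094; 453/547 55/1094]
x' − x̄ = [-5907/1094, -3035/547] = K·y
y = (KᵀK)⁻¹·Kᵀ·(x' − x̄) = [-5, -28]
z = y + H·x̄ = [-5, -28] + [6, 27] = [1, -1]

z = [1, -1]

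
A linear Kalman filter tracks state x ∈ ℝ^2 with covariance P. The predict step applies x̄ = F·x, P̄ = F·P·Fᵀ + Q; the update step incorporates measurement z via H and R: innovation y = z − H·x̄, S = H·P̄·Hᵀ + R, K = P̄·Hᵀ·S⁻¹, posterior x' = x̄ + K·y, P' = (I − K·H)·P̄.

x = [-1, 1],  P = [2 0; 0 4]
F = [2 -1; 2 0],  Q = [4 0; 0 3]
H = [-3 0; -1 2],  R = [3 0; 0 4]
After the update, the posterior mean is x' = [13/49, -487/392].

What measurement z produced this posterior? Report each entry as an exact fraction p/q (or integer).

x̄ = F·x = [-3, -2]
P̄ = F·P·Fᵀ + Q = [16 8; 8 11]
S = H·P̄·Hᵀ + R = [147 0; 0 32]
K = P̄·Hᵀ·S⁻¹ = [-16/49 0; -8/49 7/16]
x' − x̄ = [160/49, 297/392] = K·y
y = (KᵀK)⁻¹·Kᵀ·(x' − x̄) = [-10, -2]
z = y + H·x̄ = [-10, -2] + [9, -1] = [-1, -3]

z = [-1, -3]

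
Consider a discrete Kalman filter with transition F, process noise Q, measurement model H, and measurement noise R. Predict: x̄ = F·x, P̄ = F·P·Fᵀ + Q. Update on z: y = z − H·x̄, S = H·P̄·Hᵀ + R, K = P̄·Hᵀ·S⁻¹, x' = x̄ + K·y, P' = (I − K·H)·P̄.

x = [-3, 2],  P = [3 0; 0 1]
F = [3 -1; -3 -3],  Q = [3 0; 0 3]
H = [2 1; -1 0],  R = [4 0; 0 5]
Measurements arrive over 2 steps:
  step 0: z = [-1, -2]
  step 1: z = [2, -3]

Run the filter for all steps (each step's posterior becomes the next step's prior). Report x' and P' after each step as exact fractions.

step 0: x' = [1029/1112, -1893/556], P' = [3785/1112 -3405/556; -3405/556 3993/278]
step 1: x' = [1332441/1188467, 514272/1188467], P' = [2648370/1188467 -4324032/1188467; -4324032/1188467 55685892/5942335]

step 0: x̄ = F·x = [-11, 3]
step 0: P̄ = F·P·Fᵀ + Q = [31 -24; -24 39]
step 0: y = z − H·x̄ = [18, -13]
step 0: S = H·P̄·Hᵀ + R = [71 -38; -38 36]
step 0: K = P̄·Hᵀ·S⁻¹ = [95/556 -757/1112; 147/278 681/556]
step 0: x' = x̄ + K·y = [1029/1112, -1893/556]
step 0: P' = (I − K·H)·P̄ = [3785/1112 -3405/556; -3405/556 3993/278]
step 1: x̄ = F·x = [6873/1112, 8271/1112]
step 1: P̄ = F·P·Fᵀ + Q = [94233/1112 54711/1112; 54711/1112 58569/1112]
step 1: y = z − H·x̄ = [-19793/1112, 3537/1112]
step 1: S = H·P̄·Hᵀ + R = [658793/1112 -243177/1112; -243177/1112 99793/1112]
step 1: K = P̄·Hᵀ·S⁻¹ = [243177/1188467 -529674/1188467; 3111393/5942335 4324032/5942335]
step 1: x' = x̄ + K·y = [1332441/1188467, 514272/1188467]
step 1: P' = (I − K·H)·P̄ = [2648370/1188467 -4324032/1188467; -4324032/1188467 55685892/5942335]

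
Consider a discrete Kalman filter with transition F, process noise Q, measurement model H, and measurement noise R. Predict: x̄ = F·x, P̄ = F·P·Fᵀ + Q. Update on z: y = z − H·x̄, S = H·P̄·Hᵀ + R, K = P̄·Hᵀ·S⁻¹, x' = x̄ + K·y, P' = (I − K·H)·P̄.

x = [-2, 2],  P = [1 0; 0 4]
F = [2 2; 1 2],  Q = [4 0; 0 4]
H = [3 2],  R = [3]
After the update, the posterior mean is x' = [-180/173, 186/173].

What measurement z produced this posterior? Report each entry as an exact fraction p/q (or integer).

x̄ = F·x = [0, 2]
P̄ = F·P·Fᵀ + Q = [24 18; 18 21]
S = H·P̄·Hᵀ + R = [519]
K = P̄·Hᵀ·S⁻¹ = [36/173; 32/173]
x' − x̄ = [-180/173, -160/173] = K·y
y = (KᵀK)⁻¹·Kᵀ·(x' − x̄) = [-5]
z = y + H·x̄ = [-5] + [4] = [-1]

z = [-1]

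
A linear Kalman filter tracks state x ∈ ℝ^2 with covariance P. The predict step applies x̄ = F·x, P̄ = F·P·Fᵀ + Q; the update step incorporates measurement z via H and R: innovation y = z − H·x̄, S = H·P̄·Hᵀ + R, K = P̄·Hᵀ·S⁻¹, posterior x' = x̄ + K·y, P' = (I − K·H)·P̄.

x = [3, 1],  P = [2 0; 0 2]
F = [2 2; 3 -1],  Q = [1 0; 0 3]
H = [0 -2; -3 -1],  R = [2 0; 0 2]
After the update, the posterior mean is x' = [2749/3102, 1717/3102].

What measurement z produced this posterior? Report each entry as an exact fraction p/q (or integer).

x̄ = F·x = [8, 8]
P̄ = F·P·Fᵀ + Q = [17 8; 8 23]
S = H·P̄·Hᵀ + R = [94 94; 94 226]
K = P̄·Hᵀ·S⁻¹ = [965/6204 -43/132; -2989/6204 -1/132]
x' − x̄ = [-22067/3102, -23099/3102] = K·y
y = (KᵀK)⁻¹·Kᵀ·(x' − x̄) = [15, 29]
z = y + H·x̄ = [15, 29] + [-16, -32] = [-1, -3]

z = [-1, -3]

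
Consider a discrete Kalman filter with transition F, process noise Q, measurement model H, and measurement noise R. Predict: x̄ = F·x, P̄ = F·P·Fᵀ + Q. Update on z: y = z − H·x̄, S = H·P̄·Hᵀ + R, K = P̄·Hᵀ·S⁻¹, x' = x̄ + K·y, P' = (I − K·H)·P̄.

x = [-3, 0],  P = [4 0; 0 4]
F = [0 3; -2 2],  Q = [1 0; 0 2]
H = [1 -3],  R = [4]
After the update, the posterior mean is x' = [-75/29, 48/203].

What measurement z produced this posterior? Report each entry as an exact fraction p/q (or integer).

x̄ = F·x = [0, 6]
P̄ = F·P·Fᵀ + Q = [37 24; 24 34]
S = H·P̄·Hᵀ + R = [203]
K = P̄·Hᵀ·S⁻¹ = [-5/29; -78/203]
x' − x̄ = [-75/29, -1170/203] = K·y
y = (KᵀK)⁻¹·Kᵀ·(x' − x̄) = [15]
z = y + H·x̄ = [15] + [-18] = [-3]

z = [-3]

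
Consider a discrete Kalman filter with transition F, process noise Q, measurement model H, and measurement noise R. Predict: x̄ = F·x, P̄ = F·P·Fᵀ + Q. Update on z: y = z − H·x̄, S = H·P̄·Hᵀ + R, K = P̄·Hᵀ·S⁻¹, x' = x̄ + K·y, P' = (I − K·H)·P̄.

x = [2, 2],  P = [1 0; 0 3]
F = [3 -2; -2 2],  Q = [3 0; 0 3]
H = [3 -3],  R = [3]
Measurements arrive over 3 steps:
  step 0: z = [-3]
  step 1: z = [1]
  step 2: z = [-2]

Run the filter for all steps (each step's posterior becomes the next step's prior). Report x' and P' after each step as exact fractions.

step 0: x' = [7/17, 333/238], P' = [30/17 27/17; 27/17 415/238]
step 1: x' = [3448/5291, 15/37], P' = [10304/5291 65/37; 65/37 70/37]
step 2: x' = [-1560/8221, 101512/238409], P' = [16246/8221 14659/8221; 14659/8221 456794/238409]

step 0: x̄ = F·x = [2, 0]
step 0: P̄ = F·P·Fᵀ + Q = [24 -18; -18 19]
step 0: y = z − H·x̄ = [-9]
step 0: S = H·P̄·Hᵀ + R = [714]
step 0: K = P̄·Hᵀ·S⁻¹ = [3/17; -37/238]
step 0: x' = x̄ + K·y = [7/17, 333/238]
step 0: P' = (I − K·H)·P̄ = [30/17 27/17; 27/17 415/238]
step 1: x̄ = F·x = [-186/119, 235/119]
step 1: P̄ = F·P·Fᵀ + Q = [809/119 -200/119; -200/119 515/119]
step 1: y = z − H·x̄ = [1382/119]
step 1: S = H·P̄·Hᵀ + R = [15873/119]
step 1: K = P̄·Hᵀ·S⁻¹ = [1009/5291; -5/37]
step 1: x' = x̄ + K·y = [3448/5291, 15/37]
step 1: P' = (I − K·H)·P̄ = [10304/5291 65/37; 65/37 70/37]
step 2: x̄ = F·x = [6054/5291, -2606/5291]
step 2: P̄ = F·P·Fᵀ + Q = [37109/5291 -8914/5291; -8914/5291 22769/5291]
step 2: y = z − H·x̄ = [-36562/5291]
step 2: S = H·P̄·Hᵀ + R = [715227/5291]
step 2: K = P̄·Hᵀ·S⁻¹ = [1587/8221; -31683/238409]
step 2: x' = x̄ + K·y = [-1560/8221, 101512/238409]
step 2: P' = (I − K·H)·P̄ = [16246/8221 14659/8221; 14659/8221 456794/238409]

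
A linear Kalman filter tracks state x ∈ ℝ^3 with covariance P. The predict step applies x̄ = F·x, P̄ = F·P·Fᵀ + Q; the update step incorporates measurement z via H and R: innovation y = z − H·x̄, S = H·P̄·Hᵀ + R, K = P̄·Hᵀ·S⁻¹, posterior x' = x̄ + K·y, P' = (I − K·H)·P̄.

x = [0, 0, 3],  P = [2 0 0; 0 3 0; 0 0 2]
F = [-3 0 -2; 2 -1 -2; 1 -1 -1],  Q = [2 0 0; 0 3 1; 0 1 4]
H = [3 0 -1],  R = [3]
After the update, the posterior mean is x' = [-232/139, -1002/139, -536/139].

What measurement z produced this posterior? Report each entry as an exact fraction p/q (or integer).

z = [-1]

x̄ = F·x = [-6, -6, -3]
P̄ = F·P·Fᵀ + Q = [28 -4 -2; -4 22 12; -2 12 11]
S = H·P̄·Hᵀ + R = [278]
K = P̄·Hᵀ·S⁻¹ = [43/139; -12/139; -17/278]
x' − x̄ = [602/139, -168/139, -119/139] = K·y
y = (KᵀK)⁻¹·Kᵀ·(x' − x̄) = [14]
z = y + H·x̄ = [14] + [-15] = [-1]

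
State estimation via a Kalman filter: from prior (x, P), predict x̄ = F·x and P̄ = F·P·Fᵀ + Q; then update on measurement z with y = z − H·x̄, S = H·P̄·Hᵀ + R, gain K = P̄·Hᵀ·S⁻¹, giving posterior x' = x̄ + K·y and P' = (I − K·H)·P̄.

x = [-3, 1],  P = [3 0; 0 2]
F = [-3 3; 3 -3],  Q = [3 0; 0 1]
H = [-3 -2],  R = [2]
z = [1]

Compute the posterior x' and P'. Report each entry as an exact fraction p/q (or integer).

x̄ = F·x = [12, -12]
P̄ = F·P·Fᵀ + Q = [48 -45; -45 46]
y = z − H·x̄ = [13]
S = H·P̄·Hᵀ + R = [78]
K = P̄·Hᵀ·S⁻¹ = [-9/13; 43/78]
x' = x̄ + K·y = [3, -29/6]
P' = (I − K·H)·P̄ = [138/13 -198/13; -198/13 1739/78]

x' = [3, -29/6]
P' = [138/13 -198/13; -198/13 1739/78]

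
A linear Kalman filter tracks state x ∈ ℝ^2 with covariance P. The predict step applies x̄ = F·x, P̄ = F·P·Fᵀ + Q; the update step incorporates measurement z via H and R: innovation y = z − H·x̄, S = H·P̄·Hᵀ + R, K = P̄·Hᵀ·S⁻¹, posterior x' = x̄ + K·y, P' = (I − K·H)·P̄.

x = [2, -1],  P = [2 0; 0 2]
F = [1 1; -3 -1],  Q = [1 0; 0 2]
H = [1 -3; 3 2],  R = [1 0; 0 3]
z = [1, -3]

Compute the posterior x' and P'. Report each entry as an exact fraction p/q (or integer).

x' = [-4058/6359, -3591/6359]
P' = [1441/6359 114/6359; 114/6359 618/6359]

x̄ = F·x = [1, -5]
P̄ = F·P·Fᵀ + Q = [5 -8; -8 22]
y = z − H·x̄ = [-15, 4]
S = H·P̄·Hᵀ + R = [252 -61; -61 40]
K = P̄·Hᵀ·S⁻¹ = [1099/6359 1517/6359; -1740/6359 526/6359]
x' = x̄ + K·y = [-4058/6359, -3591/6359]
P' = (I − K·H)·P̄ = [1441/6359 114/6359; 114/6359 618/6359]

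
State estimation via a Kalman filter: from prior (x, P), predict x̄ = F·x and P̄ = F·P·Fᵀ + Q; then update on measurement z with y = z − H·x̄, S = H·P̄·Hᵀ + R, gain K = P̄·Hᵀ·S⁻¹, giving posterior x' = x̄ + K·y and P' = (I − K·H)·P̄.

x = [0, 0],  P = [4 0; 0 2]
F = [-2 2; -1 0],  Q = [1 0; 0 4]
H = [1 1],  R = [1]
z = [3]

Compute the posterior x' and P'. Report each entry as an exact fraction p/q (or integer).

x' = [99/50, 24/25]
P' = [161/50 -64/25; -64/25 72/25]

x̄ = F·x = [0, 0]
P̄ = F·P·Fᵀ + Q = [25 8; 8 8]
y = z − H·x̄ = [3]
S = H·P̄·Hᵀ + R = [50]
K = P̄·Hᵀ·S⁻¹ = [33/50; 8/25]
x' = x̄ + K·y = [99/50, 24/25]
P' = (I − K·H)·P̄ = [161/50 -64/25; -64/25 72/25]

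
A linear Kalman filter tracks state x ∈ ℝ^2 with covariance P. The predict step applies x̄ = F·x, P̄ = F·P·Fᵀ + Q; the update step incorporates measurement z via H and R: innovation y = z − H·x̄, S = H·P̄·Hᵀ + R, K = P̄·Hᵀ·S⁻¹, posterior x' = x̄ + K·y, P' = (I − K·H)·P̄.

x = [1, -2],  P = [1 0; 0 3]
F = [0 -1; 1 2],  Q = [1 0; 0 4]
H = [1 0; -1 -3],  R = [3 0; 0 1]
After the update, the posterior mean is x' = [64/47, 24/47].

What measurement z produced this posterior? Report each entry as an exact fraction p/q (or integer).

x̄ = F·x = [2, -3]
P̄ = F·P·Fᵀ + Q = [4 -6; -6 17]
S = H·P̄·Hᵀ + R = [7 14; 14 122]
K = P̄·Hᵀ·S⁻¹ = [146/329 3/47; -51/329 -33/94]
x' − x̄ = [-30/47, 165/47] = K·y
y = (KᵀK)⁻¹·Kᵀ·(x' − x̄) = [0, -10]
z = y + H·x̄ = [0, -10] + [2, 7] = [2, -3]

z = [2, -3]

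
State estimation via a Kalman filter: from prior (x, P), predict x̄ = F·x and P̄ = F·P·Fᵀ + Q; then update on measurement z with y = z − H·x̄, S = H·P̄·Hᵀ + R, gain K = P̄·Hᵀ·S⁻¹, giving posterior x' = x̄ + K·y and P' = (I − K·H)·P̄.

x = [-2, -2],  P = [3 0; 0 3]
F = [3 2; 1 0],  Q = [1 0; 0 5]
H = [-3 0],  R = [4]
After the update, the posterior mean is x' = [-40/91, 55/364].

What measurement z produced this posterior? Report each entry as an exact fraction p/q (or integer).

x̄ = F·x = [-10, -2]
P̄ = F·P·Fᵀ + Q = [40 9; 9 8]
S = H·P̄·Hᵀ + R = [364]
K = P̄·Hᵀ·S⁻¹ = [-30/91; -27/364]
x' − x̄ = [870/91, 783/364] = K·y
y = (KᵀK)⁻¹·Kᵀ·(x' − x̄) = [-29]
z = y + H·x̄ = [-29] + [30] = [1]

z = [1]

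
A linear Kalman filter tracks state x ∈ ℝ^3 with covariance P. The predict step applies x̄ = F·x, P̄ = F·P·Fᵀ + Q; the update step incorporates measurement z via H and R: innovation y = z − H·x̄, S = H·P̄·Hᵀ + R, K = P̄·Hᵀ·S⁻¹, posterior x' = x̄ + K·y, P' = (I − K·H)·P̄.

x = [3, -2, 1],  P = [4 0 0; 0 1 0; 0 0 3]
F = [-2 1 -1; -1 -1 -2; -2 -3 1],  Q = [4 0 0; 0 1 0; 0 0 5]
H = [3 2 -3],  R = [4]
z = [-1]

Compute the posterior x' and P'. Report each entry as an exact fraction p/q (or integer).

x' = [-433/101, 117/101, -312/101]
P' = [7496/505 497/101 9062/505; 497/101 1098/101 1213/101; 9062/505 1213/101 13184/505]

x̄ = F·x = [-9, -3, 1]
P̄ = F·P·Fᵀ + Q = [24 13 10; 13 18 5; 10 5 33]
y = z − H·x̄ = [35]
S = H·P̄·Hᵀ + R = [505]
K = P̄·Hᵀ·S⁻¹ = [68/505; 12/101; -59/505]
x' = x̄ + K·y = [-433/101, 117/101, -312/101]
P' = (I − K·H)·P̄ = [7496/505 497/101 9062/505; 497/101 1098/101 1213/101; 9062/505 1213/101 13184/505]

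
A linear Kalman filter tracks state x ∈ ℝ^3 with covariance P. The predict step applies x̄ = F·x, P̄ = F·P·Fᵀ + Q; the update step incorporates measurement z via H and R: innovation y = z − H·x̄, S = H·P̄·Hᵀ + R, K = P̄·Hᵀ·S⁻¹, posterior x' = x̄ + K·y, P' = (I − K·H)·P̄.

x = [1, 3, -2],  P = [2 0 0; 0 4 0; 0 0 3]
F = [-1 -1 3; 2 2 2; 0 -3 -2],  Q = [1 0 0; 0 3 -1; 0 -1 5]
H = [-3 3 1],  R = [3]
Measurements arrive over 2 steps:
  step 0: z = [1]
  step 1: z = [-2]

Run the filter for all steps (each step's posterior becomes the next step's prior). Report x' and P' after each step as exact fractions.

step 0: x' = [-950/419, -556/419, -655/419], P' = [6146/419 8094/419 -6114/419; 8094/419 12497/419 -13023/419; -6114/419 -13023/419 20607/419]
step 1: x' = [-23649642/3684607, -33819154/3684607, 23116003/3684607], P' = [282929880/3684607 371131376/3684607 -267776223/3684607; 371131376/3684607 493186605/3684607 -365488479/3684607; -267776223/3684607 -365488479/3684607 292639989/3684607]

step 0: x̄ = F·x = [-10, 4, -5]
step 0: P̄ = F·P·Fᵀ + Q = [34 6 -6; 6 39 -37; -6 -37 53]
step 0: y = z − H·x̄ = [-36]
step 0: S = H·P̄·Hᵀ + R = [419]
step 0: K = P̄·Hᵀ·S⁻¹ = [-90/419; 62/419; -40/419]
step 0: x' = x̄ + K·y = [-950/419, -556/419, -655/419]
step 0: P' = (I − K·H)·P̄ = [6146/419 8094/419 -6114/419; 8094/419 12497/419 -13023/419; -6114/419 -13023/419 20607/419]
step 1: x̄ = F·x = [-459/419, -4322/419, 2978/419]
step 1: P̄ = F·P·Fᵀ + Q = [335535/419 -22568/419 17064/419; -22568/419 69913/419 -51707/419; 17064/419 -51707/419 40720/419]
step 1: y = z − H·x̄ = [7773/419]
step 1: S = H·P̄·Hᵀ + R = [3684607/419]
step 1: K = P̄·Hᵀ·S⁻¹ = [-1057245/3684607; 225736/3684607; -165593/3684607]
step 1: x' = x̄ + K·y = [-23649642/3684607, -33819154/3684607, 23116003/3684607]
step 1: P' = (I − K·H)·P̄ = [282929880/3684607 371131376/3684607 -267776223/3684607; 371131376/3684607 493186605/3684607 -365488479/3684607; -267776223/3684607 -365488479/3684607 292639989/3684607]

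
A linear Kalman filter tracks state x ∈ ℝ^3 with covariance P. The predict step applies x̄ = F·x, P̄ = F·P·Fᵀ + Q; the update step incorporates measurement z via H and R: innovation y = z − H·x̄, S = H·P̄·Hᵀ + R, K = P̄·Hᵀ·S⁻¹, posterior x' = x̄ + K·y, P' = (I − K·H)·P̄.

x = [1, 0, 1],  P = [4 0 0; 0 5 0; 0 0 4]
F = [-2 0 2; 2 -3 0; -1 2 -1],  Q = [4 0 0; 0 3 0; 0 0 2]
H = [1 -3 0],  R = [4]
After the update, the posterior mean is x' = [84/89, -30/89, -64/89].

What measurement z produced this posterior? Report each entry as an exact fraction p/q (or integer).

x̄ = F·x = [0, 2, -2]
P̄ = F·P·Fᵀ + Q = [36 -16 0; -16 64 -38; 0 -38 30]
S = H·P̄·Hᵀ + R = [712]
K = P̄·Hᵀ·S⁻¹ = [21/178; -26/89; 57/356]
x' − x̄ = [84/89, -208/89, 114/89] = K·y
y = (KᵀK)⁻¹·Kᵀ·(x' − x̄) = [8]
z = y + H·x̄ = [8] + [-6] = [2]

z = [2]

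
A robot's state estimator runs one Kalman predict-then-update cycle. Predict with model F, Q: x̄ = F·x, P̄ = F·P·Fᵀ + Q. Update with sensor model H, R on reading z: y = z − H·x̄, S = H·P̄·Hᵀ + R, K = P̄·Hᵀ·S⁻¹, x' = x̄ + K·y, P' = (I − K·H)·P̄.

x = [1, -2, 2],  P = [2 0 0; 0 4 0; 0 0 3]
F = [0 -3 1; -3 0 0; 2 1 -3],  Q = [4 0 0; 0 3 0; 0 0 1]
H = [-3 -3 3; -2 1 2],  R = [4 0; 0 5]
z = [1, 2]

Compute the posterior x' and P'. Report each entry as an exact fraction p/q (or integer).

x̄ = F·x = [8, -3, -6]
P̄ = F·P·Fᵀ + Q = [43 0 -21; 0 21 -12; -21 -12 40]
y = z − H·x̄ = [34, 33]
S = H·P̄·Hᵀ + R = [1534 723; 723 478]
K = P̄·Hᵀ·S⁻¹ = [768/210523 -57536/210523; -45153/210523 66975/210523; 25152/210523 10403/210523]
x' = x̄ + K·y = [-188392/210523, 43404/210523, -64671/210523]
P' = (I − K·H)·P̄ = [1835337/210523 -96576/210523 1739785/210523; -96576/210523 151761/210523 -5019/210523; 1739785/210523 -5019/210523 1768302/210523]

x' = [-188392/210523, 43404/210523, -64671/210523]
P' = [1835337/210523 -96576/210523 1739785/210523; -96576/210523 151761/210523 -5019/210523; 1739785/210523 -5019/210523 1768302/210523]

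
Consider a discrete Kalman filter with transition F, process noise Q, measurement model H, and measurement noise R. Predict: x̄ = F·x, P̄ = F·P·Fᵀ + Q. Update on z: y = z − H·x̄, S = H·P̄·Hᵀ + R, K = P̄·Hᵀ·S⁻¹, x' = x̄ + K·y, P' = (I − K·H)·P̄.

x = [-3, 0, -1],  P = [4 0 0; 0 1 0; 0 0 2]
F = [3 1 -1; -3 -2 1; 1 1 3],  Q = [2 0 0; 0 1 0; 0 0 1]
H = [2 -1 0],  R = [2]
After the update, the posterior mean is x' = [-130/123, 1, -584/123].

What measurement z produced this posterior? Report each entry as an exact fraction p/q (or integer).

x̄ = F·x = [-8, 8, -6]
P̄ = F·P·Fᵀ + Q = [41 -40 7; -40 43 -8; 7 -8 24]
S = H·P̄·Hᵀ + R = [369]
K = P̄·Hᵀ·S⁻¹ = [122/369; -1/3; 22/369]
x' − x̄ = [854/123, -7, 154/123] = K·y
y = (KᵀK)⁻¹·Kᵀ·(x' − x̄) = [21]
z = y + H·x̄ = [21] + [-24] = [-3]

z = [-3]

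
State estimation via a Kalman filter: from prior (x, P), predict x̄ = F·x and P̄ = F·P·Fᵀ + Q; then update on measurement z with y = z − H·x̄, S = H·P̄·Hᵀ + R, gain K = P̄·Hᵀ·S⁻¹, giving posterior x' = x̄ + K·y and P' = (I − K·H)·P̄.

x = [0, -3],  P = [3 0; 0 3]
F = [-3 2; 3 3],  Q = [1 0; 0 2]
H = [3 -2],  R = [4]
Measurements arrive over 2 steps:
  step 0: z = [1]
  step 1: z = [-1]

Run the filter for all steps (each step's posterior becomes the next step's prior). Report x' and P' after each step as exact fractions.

step 0: x' = [-673/116, -6403/696], P' = [733/58 2153/116; 2153/116 19655/696]
step 1: x' = [-482485/332286, -1156013/664572], P' = [814025/166143 812873/110762; 812873/110762 7969133/664572]

step 0: x̄ = F·x = [-6, -9]
step 0: P̄ = F·P·Fᵀ + Q = [40 -9; -9 56]
step 0: y = z − H·x̄ = [1]
step 0: S = H·P̄·Hᵀ + R = [696]
step 0: K = P̄·Hᵀ·S⁻¹ = [23/116; -139/696]
step 0: x' = x̄ + K·y = [-673/116, -6403/696]
step 0: P' = (I − K·H)·P̄ = [733/58 2153/116; 2153/116 19655/696]
step 1: x̄ = F·x = [-173/174, -10441/232]
step 1: P̄ = F·P·Fᵀ + Q = [433/87 1/58; 1/58 163325/232]
step 1: y = z − H·x̄ = [-10211/116]
step 1: S = H·P̄·Hᵀ + R = [166143/58]
step 1: K = P̄·Hᵀ·S⁻¹ = [288/55381; -163319/332286]
step 1: x' = x̄ + K·y = [-482485/332286, -1156013/664572]
step 1: P' = (I − K·H)·P̄ = [814025/166143 812873/110762; 812873/110762 7969133/664572]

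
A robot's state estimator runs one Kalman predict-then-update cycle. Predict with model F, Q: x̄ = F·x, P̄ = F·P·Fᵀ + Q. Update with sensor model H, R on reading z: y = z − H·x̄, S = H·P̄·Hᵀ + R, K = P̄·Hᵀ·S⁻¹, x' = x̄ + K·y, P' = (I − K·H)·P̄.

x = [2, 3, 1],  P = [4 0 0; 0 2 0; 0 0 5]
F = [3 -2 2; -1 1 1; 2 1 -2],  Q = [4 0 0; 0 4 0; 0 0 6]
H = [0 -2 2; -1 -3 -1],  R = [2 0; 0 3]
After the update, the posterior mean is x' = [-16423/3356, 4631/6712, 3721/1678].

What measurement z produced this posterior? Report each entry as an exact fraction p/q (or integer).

x̄ = F·x = [2, 2, 5]
P̄ = F·P·Fᵀ + Q = [68 -6 0; -6 15 -16; 0 -16 44]
S = H·P̄·Hᵀ + R = [366 54; 54 118]
K = P̄·Hᵀ·S⁻¹ = [343/3356 -1579/3356; -3037/20136 -845/6712; 581/1678 -209/1678]
x' − x̄ = [-23135/3356, -8793/6712, -4669/1678] = K·y
y = (KᵀK)⁻¹·Kᵀ·(x' − x̄) = [-3, 14]
z = y + H·x̄ = [-3, 14] + [6, -13] = [3, 1]

z = [3, 1]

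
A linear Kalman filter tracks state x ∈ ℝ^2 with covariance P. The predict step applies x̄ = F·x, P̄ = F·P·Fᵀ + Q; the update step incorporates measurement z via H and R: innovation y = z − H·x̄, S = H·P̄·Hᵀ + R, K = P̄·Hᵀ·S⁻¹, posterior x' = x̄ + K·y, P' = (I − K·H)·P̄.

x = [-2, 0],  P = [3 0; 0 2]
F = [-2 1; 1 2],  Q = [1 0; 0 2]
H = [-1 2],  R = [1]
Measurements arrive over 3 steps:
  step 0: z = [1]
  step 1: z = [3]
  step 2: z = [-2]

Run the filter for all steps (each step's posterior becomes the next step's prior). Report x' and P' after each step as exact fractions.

step 0: x' = [7/4, 25/19], P' = [41/4 5; 5 51/19]
step 1: x' = [-251/4030, 35819/24180], P' = [4037/2015 3499/4030; 3499/4030 14909/24180]
step 2: x' = [5191369/1654941, 1015640/1654941], P' = [3272425/1654941 1431716/1654941; 1431716/1654941 1021300/1654941]

step 0: x̄ = F·x = [4, -2]
step 0: P̄ = F·P·Fᵀ + Q = [15 -2; -2 13]
step 0: y = z − H·x̄ = [9]
step 0: S = H·P̄·Hᵀ + R = [76]
step 0: K = P̄·Hᵀ·S⁻¹ = [-1/4; 7/19]
step 0: x' = x̄ + K·y = [7/4, 25/19]
step 0: P' = (I − K·H)·P̄ = [41/4 5; 5 51/19]
step 1: x̄ = F·x = [-83/38, 333/76]
step 1: P̄ = F·P·Fᵀ + Q = [469/19 -1145/38; -1145/38 3267/76]
step 1: y = z − H·x̄ = [-151/19]
step 1: S = H·P̄·Hᵀ + R = [6045/19]
step 1: K = P̄·Hᵀ·S⁻¹ = [-538/2015; 2206/6045]
step 1: x' = x̄ + K·y = [-251/4030, 35819/24180]
step 1: P' = (I − K·H)·P̄ = [4037/2015 3499/4030; 3499/4030 14909/24180]
step 2: x̄ = F·x = [2987/1860, 17533/6045]
step 2: P̄ = F·P·Fᵀ + Q = [11453/1860 -2501/465; -2501/465 60104/6045]
step 2: y = z − H·x̄ = [-49931/8060]
step 2: S = H·P̄·Hᵀ + R = [551647/8060]
step 2: K = P̄·Hᵀ·S⁻¹ = [-136331/551647; 203628/551647]
step 2: x' = x̄ + K·y = [5191369/1654941, 1015640/1654941]
step 2: P' = (I − K·H)·P̄ = [3272425/1654941 1431716/1654941; 1431716/1654941 1021300/1654941]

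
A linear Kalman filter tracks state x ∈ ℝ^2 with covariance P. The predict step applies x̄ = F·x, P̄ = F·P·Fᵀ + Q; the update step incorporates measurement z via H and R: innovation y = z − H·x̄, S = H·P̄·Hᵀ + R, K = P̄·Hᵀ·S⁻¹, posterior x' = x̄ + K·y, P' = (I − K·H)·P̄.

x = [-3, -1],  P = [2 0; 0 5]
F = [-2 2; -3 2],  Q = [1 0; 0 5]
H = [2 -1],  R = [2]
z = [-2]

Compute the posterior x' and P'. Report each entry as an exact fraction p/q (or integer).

x̄ = F·x = [4, 7]
P̄ = F·P·Fᵀ + Q = [29 32; 32 43]
y = z − H·x̄ = [-3]
S = H·P̄·Hᵀ + R = [33]
K = P̄·Hᵀ·S⁻¹ = [26/33; 7/11]
x' = x̄ + K·y = [18/11, 56/11]
P' = (I − K·H)·P̄ = [281/33 170/11; 170/11 326/11]

x' = [18/11, 56/11]
P' = [281/33 170/11; 170/11 326/11]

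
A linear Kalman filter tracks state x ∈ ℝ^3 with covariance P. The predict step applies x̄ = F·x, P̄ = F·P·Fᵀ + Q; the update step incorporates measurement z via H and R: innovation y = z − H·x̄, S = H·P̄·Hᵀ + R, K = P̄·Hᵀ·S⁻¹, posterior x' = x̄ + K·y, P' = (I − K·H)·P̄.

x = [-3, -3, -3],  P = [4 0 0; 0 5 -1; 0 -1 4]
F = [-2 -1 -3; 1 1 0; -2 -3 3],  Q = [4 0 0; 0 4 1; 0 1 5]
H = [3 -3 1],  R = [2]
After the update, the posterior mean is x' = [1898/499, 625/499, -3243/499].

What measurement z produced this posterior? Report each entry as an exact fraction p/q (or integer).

z = [1]

x̄ = F·x = [18, -6, 6]
P̄ = F·P·Fᵀ + Q = [55 -10 -11; -10 13 -25; -11 -25 120]
S = H·P̄·Hᵀ + R = [998]
K = P̄·Hᵀ·S⁻¹ = [92/499; -47/499; 81/499]
x' − x̄ = [-7084/499, 3619/499, -6237/499] = K·y
y = (KᵀK)⁻¹·Kᵀ·(x' − x̄) = [-77]
z = y + H·x̄ = [-77] + [78] = [1]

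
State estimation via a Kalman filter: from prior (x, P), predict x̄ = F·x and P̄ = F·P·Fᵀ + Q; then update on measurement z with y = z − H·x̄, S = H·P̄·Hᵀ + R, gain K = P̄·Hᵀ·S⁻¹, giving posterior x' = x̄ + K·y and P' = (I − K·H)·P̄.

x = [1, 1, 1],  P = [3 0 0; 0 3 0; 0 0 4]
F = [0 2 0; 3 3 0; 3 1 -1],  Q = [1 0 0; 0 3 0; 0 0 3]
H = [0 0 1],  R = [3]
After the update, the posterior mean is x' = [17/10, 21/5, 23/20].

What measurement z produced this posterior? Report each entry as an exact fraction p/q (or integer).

z = [1]

x̄ = F·x = [2, 6, 3]
P̄ = F·P·Fᵀ + Q = [13 18 6; 18 57 36; 6 36 37]
S = H·P̄·Hᵀ + R = [40]
K = P̄·Hᵀ·S⁻¹ = [3/20; 9/10; 37/40]
x' − x̄ = [-3/10, -9/5, -37/20] = K·y
y = (KᵀK)⁻¹·Kᵀ·(x' − x̄) = [-2]
z = y + H·x̄ = [-2] + [3] = [1]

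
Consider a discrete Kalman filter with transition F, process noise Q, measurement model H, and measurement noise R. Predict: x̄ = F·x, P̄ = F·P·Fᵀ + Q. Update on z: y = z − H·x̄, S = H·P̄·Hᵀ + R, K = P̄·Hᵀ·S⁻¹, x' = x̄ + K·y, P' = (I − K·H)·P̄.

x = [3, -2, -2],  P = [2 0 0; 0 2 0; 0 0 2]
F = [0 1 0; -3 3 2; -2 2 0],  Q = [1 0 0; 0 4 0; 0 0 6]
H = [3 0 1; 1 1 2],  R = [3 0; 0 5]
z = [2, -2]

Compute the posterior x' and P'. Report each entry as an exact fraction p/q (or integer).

x̄ = F·x = [-2, -19, -10]
P̄ = F·P·Fᵀ + Q = [3 6 4; 6 48 24; 4 24 22]
y = z − H·x̄ = [18, 39]
S = H·P̄·Hᵀ + R = [76 123; 123 268]
K = P̄·Hᵀ·S⁻¹ = [1393/5239 -307/5239; -1290/5239 2586/5239; 256/5239 1290/5239]
x' = x̄ + K·y = [2623/5239, -21907/5239, 2528/5239]
P' = (I − K·H)·P̄ = [2827/5239 4242/5239 -4302/5239; 4242/5239 41880/5239 -16596/5239; -4302/5239 -16596/5239 13674/5239]

x' = [2623/5239, -21907/5239, 2528/5239]
P' = [2827/5239 4242/5239 -4302/5239; 4242/5239 41880/5239 -16596/5239; -4302/5239 -16596/5239 13674/5239]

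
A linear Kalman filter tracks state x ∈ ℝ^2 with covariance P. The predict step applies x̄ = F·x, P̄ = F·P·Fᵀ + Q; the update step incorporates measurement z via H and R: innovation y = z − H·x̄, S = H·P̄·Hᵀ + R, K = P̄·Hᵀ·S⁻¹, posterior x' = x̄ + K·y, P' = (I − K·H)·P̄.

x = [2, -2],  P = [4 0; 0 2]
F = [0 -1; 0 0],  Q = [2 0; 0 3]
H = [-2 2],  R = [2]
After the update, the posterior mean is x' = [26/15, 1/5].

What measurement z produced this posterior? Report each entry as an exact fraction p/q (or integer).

x̄ = F·x = [2, 0]
P̄ = F·P·Fᵀ + Q = [4 0; 0 3]
S = H·P̄·Hᵀ + R = [30]
K = P̄·Hᵀ·S⁻¹ = [-4/15; 1/5]
x' − x̄ = [-4/15, 1/5] = K·y
y = (KᵀK)⁻¹·Kᵀ·(x' − x̄) = [1]
z = y + H·x̄ = [1] + [-4] = [-3]

z = [-3]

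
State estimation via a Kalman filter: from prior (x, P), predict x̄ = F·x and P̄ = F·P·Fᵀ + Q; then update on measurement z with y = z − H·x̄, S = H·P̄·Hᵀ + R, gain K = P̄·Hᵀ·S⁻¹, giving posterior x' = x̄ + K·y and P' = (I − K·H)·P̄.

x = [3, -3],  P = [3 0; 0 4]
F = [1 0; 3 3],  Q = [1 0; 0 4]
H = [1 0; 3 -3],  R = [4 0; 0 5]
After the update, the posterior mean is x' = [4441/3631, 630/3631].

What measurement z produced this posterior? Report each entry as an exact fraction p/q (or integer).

x̄ = F·x = [3, 0]
P̄ = F·P·Fᵀ + Q = [4 9; 9 67]
S = H·P̄·Hᵀ + R = [8 -15; -15 482]
K = P̄·Hᵀ·S⁻¹ = [1703/3631 -60/3631; 1728/3631 -1257/3631]
x' − x̄ = [-6452/3631, 630/3631] = K·y
y = (KᵀK)⁻¹·Kᵀ·(x' − x̄) = [-4, -6]
z = y + H·x̄ = [-4, -6] + [3, 9] = [-1, 3]

z = [-1, 3]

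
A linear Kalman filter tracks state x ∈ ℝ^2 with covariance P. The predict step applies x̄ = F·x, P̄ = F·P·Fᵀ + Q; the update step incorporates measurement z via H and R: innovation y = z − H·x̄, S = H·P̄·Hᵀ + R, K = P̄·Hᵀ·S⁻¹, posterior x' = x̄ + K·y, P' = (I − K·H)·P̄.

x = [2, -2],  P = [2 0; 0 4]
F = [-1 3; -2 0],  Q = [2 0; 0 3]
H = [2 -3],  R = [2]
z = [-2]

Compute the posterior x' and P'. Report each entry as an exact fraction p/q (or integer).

x̄ = F·x = [-8, -4]
P̄ = F·P·Fᵀ + Q = [40 4; 4 11]
y = z − H·x̄ = [2]
S = H·P̄·Hᵀ + R = [213]
K = P̄·Hᵀ·S⁻¹ = [68/213; -25/213]
x' = x̄ + K·y = [-1568/213, -902/213]
P' = (I − K·H)·P̄ = [3896/213 2552/213; 2552/213 1718/213]

x' = [-1568/213, -902/213]
P' = [3896/213 2552/213; 2552/213 1718/213]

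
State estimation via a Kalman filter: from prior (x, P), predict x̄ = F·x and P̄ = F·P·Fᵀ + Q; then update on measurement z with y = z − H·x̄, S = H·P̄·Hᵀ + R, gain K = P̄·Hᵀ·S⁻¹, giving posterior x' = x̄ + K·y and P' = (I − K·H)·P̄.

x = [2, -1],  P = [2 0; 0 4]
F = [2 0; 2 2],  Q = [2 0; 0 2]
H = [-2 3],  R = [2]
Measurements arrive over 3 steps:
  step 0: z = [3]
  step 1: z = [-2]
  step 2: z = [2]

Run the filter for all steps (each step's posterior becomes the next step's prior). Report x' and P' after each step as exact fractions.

step 0: x' = [37/9, 67/18], P' = [446/45 298/45; 298/45 209/45]
step 1: x' = [-1147/886, -2613/1772], P' = [17708/2215 12237/2215; 12237/2215 17871/4430]
step 2: x' = [434279/374109, 1058009/748218], P' = [2868682/374109 1982060/374109; 1982060/374109 1450420/374109]

step 0: x̄ = F·x = [4, 2]
step 0: P̄ = F·P·Fᵀ + Q = [10 8; 8 26]
step 0: y = z − H·x̄ = [5]
step 0: S = H·P̄·Hᵀ + R = [180]
step 0: K = P̄·Hᵀ·S⁻¹ = [1/45; 31/90]
step 0: x' = x̄ + K·y = [37/9, 67/18]
step 0: P' = (I − K·H)·P̄ = [446/45 298/45; 298/45 209/45]
step 1: x̄ = F·x = [74/9, 47/3]
step 1: P̄ = F·P·Fᵀ + Q = [1874/45 992/15; 992/15 566/5]
step 1: y = z − H·x̄ = [-293/9]
step 1: S = H·P̄·Hᵀ + R = [3544/9]
step 1: K = P̄·Hᵀ·S⁻¹ = [259/886; 933/1772]
step 1: x' = x̄ + K·y = [-1147/886, -2613/1772]
step 1: P' = (I − K·H)·P̄ = [17708/2215 12237/2215; 12237/2215 17871/4430]
step 2: x̄ = F·x = [-1147/443, -4907/886]
step 2: P̄ = F·P·Fᵀ + Q = [75262/2215 23956/443; 23956/443 41780/443]
step 2: y = z − H·x̄ = [11905/886]
step 2: S = H·P̄·Hᵀ + R = [748218/2215]
step 2: K = P̄·Hᵀ·S⁻¹ = [104408/374109; 193570/374109]
step 2: x' = x̄ + K·y = [434279/374109, 1058009/748218]
step 2: P' = (I − K·H)·P̄ = [2868682/374109 1982060/374109; 1982060/374109 1450420/374109]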